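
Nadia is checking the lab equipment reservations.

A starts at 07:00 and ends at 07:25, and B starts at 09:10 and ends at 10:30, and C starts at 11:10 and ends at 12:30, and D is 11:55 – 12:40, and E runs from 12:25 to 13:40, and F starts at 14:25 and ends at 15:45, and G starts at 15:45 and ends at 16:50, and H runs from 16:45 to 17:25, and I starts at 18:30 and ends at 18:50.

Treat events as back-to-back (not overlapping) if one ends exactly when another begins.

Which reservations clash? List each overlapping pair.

C & D, C & E, D & E, G & H

Sorted by start: A, B, C, D, E, F, G, H, I.
B starts after A ends; A is clear from here.
C starts after B ends; B is clear from here.
D starts before C ends → C and D overlap.
E starts before C ends → C and E overlap.
F starts after C ends; C is clear from here.
E starts before D ends → D and E overlap.
F starts after D ends; D is clear from here.
F starts after E ends; E is clear from here.
G starts exactly when F ends (back-to-back, no overlap); F is clear from here.
H starts before G ends → G and H overlap.
I starts after G ends.
I starts after H ends.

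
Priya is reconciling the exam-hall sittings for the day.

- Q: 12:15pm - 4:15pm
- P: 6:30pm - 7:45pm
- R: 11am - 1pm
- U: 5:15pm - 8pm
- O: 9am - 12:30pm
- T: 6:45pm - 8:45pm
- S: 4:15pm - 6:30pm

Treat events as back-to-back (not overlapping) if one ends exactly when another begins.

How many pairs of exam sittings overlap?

Sorted by start: O, R, Q, S, U, P, T.
R starts before O ends → O and R overlap.
Q starts before O ends → O and Q overlap.
S starts after O ends — done with O.
Q starts before R ends → R and Q overlap.
S starts after R ends — done with R.
S starts exactly when Q ends (back-to-back, no overlap) — done with Q.
U starts before S ends → S and U overlap.
P starts exactly when S ends (back-to-back, no overlap) — done with S.
P starts before U ends → U and P overlap.
T starts before U ends → U and T overlap.
T starts before P ends → P and T overlap.
Overlapping pairs: O & Q, O & R, P & T, P & U, Q & R, S & U, T & U — 7 in total.

7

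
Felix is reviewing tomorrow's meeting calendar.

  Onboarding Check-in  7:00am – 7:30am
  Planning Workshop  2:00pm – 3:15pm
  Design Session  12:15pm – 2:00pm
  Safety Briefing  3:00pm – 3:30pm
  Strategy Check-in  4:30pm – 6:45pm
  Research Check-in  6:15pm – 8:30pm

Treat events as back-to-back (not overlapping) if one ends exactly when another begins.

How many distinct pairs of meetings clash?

Check each pair: they overlap iff neither finishes before the other starts.
Sorted by start: Onboarding Check-in, Design Session, Planning Workshop, Safety Briefing, Strategy Check-in, Research Check-in.
Design Session starts after Onboarding Check-in ends, so Onboarding Check-in has no further overlaps.
Planning Workshop starts exactly when Design Session ends (back-to-back, no overlap), so Design Session has no further overlaps.
Safety Briefing starts before Planning Workshop ends → Planning Workshop and Safety Briefing overlap.
Strategy Check-in starts after Planning Workshop ends, so Planning Workshop has no further overlaps.
Strategy Check-in starts after Safety Briefing ends, so Safety Briefing has no further overlaps.
Research Check-in starts before Strategy Check-in ends → Strategy Check-in and Research Check-in overlap.
Overlapping pairs: Planning Workshop & Safety Briefing, Research Check-in & Strategy Check-in — 2 in total.

2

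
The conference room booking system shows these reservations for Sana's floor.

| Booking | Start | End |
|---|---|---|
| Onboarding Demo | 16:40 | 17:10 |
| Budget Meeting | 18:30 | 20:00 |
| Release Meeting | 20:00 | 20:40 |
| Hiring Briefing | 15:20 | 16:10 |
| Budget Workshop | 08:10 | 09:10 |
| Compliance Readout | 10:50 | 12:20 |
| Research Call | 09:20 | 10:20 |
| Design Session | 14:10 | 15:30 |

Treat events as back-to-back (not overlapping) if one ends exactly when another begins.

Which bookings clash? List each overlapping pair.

Sorted by start: Budget Workshop, Research Call, Compliance Readout, Design Session, Hiring Briefing, Onboarding Demo, Budget Meeting, Release Meeting.
Research Call starts after Budget Workshop ends, so Budget Workshop has no further overlaps.
Compliance Readout starts after Research Call ends, so Research Call has no further overlaps.
Design Session starts after Compliance Readout ends, so Compliance Readout has no further overlaps.
Hiring Briefing starts before Design Session ends → Design Session and Hiring Briefing overlap.
Onboarding Demo starts after Design Session ends, so Design Session has no further overlaps.
Onboarding Demo starts after Hiring Briefing ends, so Hiring Briefing has no further overlaps.
Budget Meeting starts after Onboarding Demo ends, so Onboarding Demo has no further overlaps.
Release Meeting starts exactly when Budget Meeting ends (back-to-back, no overlap).

Design Session & Hiring Briefing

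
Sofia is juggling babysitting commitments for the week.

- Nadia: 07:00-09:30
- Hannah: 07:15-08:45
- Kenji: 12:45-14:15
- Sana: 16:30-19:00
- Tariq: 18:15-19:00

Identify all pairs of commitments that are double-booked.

Hannah & Nadia, Sana & Tariq

Check each pair: they overlap iff neither finishes before the other starts.
Sorted by start: Nadia, Hannah, Kenji, Sana, Tariq.
Hannah starts before Nadia ends → Nadia and Hannah overlap.
Kenji starts after Nadia ends; Nadia is clear from here.
Kenji starts after Hannah ends; Hannah is clear from here.
Sana starts after Kenji ends; Kenji is clear from here.
Tariq starts before Sana ends → Sana and Tariq overlap.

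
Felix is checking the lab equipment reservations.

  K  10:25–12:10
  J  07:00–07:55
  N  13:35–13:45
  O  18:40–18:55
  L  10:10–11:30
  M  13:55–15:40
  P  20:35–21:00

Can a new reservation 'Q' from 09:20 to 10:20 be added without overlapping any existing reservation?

No — it overlaps L

J: ends 07:55 at or before Q starts 09:20 → clear.
L: starts 10:10 before Q ends 10:20, and ends 11:30 after Q starts 09:20 → overlap.
K: starts 10:25 at or after Q ends 10:20 → clear.
N: starts 13:35 at or after Q ends 10:20 → clear.
M: starts 13:55 at or after Q ends 10:20 → clear.
O: starts 18:40 at or after Q ends 10:20 → clear.
P: starts 20:35 at or after Q ends 10:20 → clear.
Q overlaps L.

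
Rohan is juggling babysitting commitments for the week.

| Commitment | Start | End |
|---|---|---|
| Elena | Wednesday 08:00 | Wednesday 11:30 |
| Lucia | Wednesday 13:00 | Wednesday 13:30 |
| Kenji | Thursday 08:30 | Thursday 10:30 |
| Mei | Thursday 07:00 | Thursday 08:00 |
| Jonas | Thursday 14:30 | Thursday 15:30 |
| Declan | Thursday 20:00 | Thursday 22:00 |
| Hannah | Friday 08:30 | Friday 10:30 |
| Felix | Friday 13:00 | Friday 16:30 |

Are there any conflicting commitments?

Sorted by start: Elena, Lucia, Mei, Kenji, Jonas, Declan, Hannah, Felix.
Lucia starts after Elena ends — done with Elena.
Mei starts after Lucia ends — done with Lucia.
Kenji starts after Mei ends — done with Mei.
Jonas starts after Kenji ends — done with Kenji.
Declan starts after Jonas ends — done with Jonas.
Hannah starts after Declan ends — done with Declan.
Felix starts after Hannah ends.
Every pair is clear; the schedule has no overlaps.

No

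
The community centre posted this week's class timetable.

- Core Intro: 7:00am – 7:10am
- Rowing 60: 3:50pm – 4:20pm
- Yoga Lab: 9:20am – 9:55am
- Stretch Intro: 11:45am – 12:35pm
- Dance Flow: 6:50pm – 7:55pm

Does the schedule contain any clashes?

Sorted by start: Core Intro, Yoga Lab, Stretch Intro, Rowing 60, Dance Flow.
Yoga Lab starts after Core Intro ends, so Core Intro has no further overlaps.
Stretch Intro starts after Yoga Lab ends, so Yoga Lab has no further overlaps.
Rowing 60 starts after Stretch Intro ends, so Stretch Intro has no further overlaps.
Dance Flow starts after Rowing 60 ends.
Every pair is clear; the schedule has no overlaps.

No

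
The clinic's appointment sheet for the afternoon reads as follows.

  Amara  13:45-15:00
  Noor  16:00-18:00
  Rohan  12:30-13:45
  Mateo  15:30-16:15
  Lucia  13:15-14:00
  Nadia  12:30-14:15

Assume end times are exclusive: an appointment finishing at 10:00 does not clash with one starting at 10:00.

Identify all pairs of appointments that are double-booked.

Check each pair: they overlap iff neither finishes before the other starts.
Sorted by start: Rohan, Nadia, Lucia, Amara, Mateo, Noor.
Nadia starts before Rohan ends → Rohan and Nadia overlap.
Lucia starts before Rohan ends → Rohan and Lucia overlap.
Amara starts exactly when Rohan ends (back-to-back, no overlap), so nothing later overlaps Rohan either.
Lucia starts before Nadia ends → Nadia and Lucia overlap.
Amara starts before Nadia ends → Nadia and Amara overlap.
Mateo starts after Nadia ends, so nothing later overlaps Nadia either.
Amara starts before Lucia ends → Lucia and Amara overlap.
Mateo starts after Lucia ends, so nothing later overlaps Lucia either.
Mateo starts after Amara ends, so nothing later overlaps Amara either.
Noor starts before Mateo ends → Mateo and Noor overlap.

Amara & Lucia, Amara & Nadia, Lucia & Nadia, Lucia & Rohan, Mateo & Noor, Nadia & Rohan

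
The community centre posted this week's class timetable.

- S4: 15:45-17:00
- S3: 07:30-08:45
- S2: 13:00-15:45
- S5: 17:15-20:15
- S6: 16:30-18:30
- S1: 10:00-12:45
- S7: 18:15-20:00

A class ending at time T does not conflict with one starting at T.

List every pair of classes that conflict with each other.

S4 & S6, S5 & S6, S5 & S7, S6 & S7

Sorted by start: S3, S1, S2, S4, S6, S5, S7.
S1 starts after S3 ends, so S3 has no further overlaps.
S2 starts after S1 ends, so S1 has no further overlaps.
S4 starts exactly when S2 ends (back-to-back, no overlap), so S2 has no further overlaps.
S6 starts before S4 ends → S4 and S6 overlap.
S5 starts after S4 ends, so S4 has no further overlaps.
S5 starts before S6 ends → S6 and S5 overlap.
S7 starts before S6 ends → S6 and S7 overlap.
S7 starts before S5 ends → S5 and S7 overlap.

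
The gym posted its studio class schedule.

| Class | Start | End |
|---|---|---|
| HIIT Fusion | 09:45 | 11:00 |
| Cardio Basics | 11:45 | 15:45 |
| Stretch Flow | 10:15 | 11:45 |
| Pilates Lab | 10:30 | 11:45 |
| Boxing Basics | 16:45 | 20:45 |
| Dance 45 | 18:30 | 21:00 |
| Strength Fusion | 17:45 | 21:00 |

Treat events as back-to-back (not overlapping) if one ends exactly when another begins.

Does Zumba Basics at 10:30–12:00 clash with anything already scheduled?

HIIT Fusion: starts 09:45 before Zumba Basics ends 12:00, and ends 11:00 after Zumba Basics starts 10:30 → overlap.
Stretch Flow: starts 10:15 before Zumba Basics ends 12:00, and ends 11:45 after Zumba Basics starts 10:30 → overlap.
Pilates Lab: starts 10:30 before Zumba Basics ends 12:00, and ends 11:45 after Zumba Basics starts 10:30 → overlap.
Cardio Basics: starts 11:45 before Zumba Basics ends 12:00, and ends 15:45 after Zumba Basics starts 10:30 → overlap.
Boxing Basics: starts 16:45 at or after Zumba Basics ends 12:00 → clear.
Strength Fusion: starts 17:45 at or after Zumba Basics ends 12:00 → clear.
Dance 45: starts 18:30 at or after Zumba Basics ends 12:00 → clear.
Zumba Basics overlaps HIIT Fusion, Cardio Basics, Stretch Flow, Pilates Lab.

Yes — it overlaps Cardio Basics, HIIT Fusion, Pilates Lab, Stretch Flow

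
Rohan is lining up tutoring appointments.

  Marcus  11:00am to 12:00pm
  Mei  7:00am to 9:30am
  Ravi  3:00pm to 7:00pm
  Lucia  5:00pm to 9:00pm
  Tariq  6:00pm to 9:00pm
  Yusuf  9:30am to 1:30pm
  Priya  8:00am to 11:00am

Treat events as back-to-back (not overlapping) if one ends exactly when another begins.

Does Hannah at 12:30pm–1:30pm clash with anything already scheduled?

Mei: ends 9:30am at or before Hannah starts 12:30pm → clear.
Priya: ends 11:00am at or before Hannah starts 12:30pm → clear.
Yusuf: starts 9:30am before Hannah ends 1:30pm, and ends 1:30pm after Hannah starts 12:30pm → overlap.
Marcus: ends 12:00pm at or before Hannah starts 12:30pm → clear.
Ravi: starts 3:00pm at or after Hannah ends 1:30pm → clear.
Lucia: starts 5:00pm at or after Hannah ends 1:30pm → clear.
Tariq: starts 6:00pm at or after Hannah ends 1:30pm → clear.
Hannah overlaps Yusuf.

Yes — it overlaps Yusuf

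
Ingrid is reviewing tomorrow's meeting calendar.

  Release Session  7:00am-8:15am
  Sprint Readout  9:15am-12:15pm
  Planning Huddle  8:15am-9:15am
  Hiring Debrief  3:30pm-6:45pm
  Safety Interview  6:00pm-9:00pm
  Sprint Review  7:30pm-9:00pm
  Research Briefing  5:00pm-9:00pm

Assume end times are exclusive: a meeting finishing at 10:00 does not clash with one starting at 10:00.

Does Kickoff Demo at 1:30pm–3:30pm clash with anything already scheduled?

No — it doesn't clash with anything

Release Session: ends 8:15am at or before Kickoff Demo starts 1:30pm → clear.
Planning Huddle: ends 9:15am at or before Kickoff Demo starts 1:30pm → clear.
Sprint Readout: ends 12:15pm at or before Kickoff Demo starts 1:30pm → clear.
Hiring Debrief: starts 3:30pm at or after Kickoff Demo ends 3:30pm → clear.
Research Briefing: starts 5:00pm at or after Kickoff Demo ends 3:30pm → clear.
Safety Interview: starts 6:00pm at or after Kickoff Demo ends 3:30pm → clear.
Sprint Review: starts 7:30pm at or after Kickoff Demo ends 3:30pm → clear.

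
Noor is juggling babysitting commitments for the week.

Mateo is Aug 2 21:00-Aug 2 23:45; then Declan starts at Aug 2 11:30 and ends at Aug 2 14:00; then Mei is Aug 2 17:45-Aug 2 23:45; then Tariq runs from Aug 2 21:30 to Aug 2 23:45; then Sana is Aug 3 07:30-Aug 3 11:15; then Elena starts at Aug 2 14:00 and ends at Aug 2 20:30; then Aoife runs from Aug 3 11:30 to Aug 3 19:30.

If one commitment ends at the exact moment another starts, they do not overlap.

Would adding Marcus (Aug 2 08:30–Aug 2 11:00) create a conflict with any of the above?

No — it doesn't clash with anything

Declan: starts Aug 2 11:30 at or after Marcus ends Aug 2 11:00 → clear.
Elena: starts Aug 2 14:00 at or after Marcus ends Aug 2 11:00 → clear.
Mei: starts Aug 2 17:45 at or after Marcus ends Aug 2 11:00 → clear.
Mateo: starts Aug 2 21:00 at or after Marcus ends Aug 2 11:00 → clear.
Tariq: starts Aug 2 21:30 at or after Marcus ends Aug 2 11:00 → clear.
Sana: starts Aug 3 07:30 at or after Marcus ends Aug 2 11:00 → clear.
Aoife: starts Aug 3 11:30 at or after Marcus ends Aug 2 11:00 → clear.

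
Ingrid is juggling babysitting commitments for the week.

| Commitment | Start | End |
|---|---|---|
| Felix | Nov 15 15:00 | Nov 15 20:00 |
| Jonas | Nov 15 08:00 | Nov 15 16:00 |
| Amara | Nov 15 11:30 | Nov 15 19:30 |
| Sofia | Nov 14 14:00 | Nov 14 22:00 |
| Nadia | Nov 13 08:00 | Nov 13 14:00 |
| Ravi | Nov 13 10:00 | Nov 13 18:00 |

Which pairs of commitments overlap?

Amara & Felix, Amara & Jonas, Felix & Jonas, Nadia & Ravi

Check each pair: they overlap iff neither finishes before the other starts.
Sorted by start: Nadia, Ravi, Sofia, Jonas, Amara, Felix.
Ravi starts before Nadia ends → Nadia and Ravi overlap.
Sofia starts after Nadia ends; Nadia is clear from here.
Sofia starts after Ravi ends; Ravi is clear from here.
Jonas starts after Sofia ends; Sofia is clear from here.
Amara starts before Jonas ends → Jonas and Amara overlap.
Felix starts before Jonas ends → Jonas and Felix overlap.
Felix starts before Amara ends → Amara and Felix overlap.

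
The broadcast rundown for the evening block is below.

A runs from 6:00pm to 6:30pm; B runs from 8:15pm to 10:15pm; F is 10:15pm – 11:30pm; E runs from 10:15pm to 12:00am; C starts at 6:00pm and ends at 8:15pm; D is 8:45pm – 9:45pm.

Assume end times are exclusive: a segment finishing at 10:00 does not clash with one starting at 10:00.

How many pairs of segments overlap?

3

Two intervals overlap when each starts before the other ends.
Sorted by start: A, C, B, D, E, F.
C starts before A ends → A and C overlap.
B starts after A ends — done with A.
B starts exactly when C ends (back-to-back, no overlap) — done with C.
D starts before B ends → B and D overlap.
E starts exactly when B ends (back-to-back, no overlap) — done with B.
E starts after D ends — done with D.
F starts before E ends → E and F overlap.
Overlapping pairs: A & C, B & D, E & F — 3 in total.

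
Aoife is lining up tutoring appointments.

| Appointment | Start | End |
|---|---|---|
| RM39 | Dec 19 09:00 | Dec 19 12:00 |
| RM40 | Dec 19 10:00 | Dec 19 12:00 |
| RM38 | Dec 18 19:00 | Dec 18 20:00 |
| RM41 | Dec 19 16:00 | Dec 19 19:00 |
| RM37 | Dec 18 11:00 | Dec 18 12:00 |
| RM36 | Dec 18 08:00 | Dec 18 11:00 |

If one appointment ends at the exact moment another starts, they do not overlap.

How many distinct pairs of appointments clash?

1

Sorted by start: RM36, RM37, RM38, RM39, RM40, RM41.
RM37 starts exactly when RM36 ends (back-to-back, no overlap), so RM36 has no further overlaps.
RM38 starts after RM37 ends, so RM37 has no further overlaps.
RM39 starts after RM38 ends, so RM38 has no further overlaps.
RM40 starts before RM39 ends → RM39 and RM40 overlap.
RM41 starts after RM39 ends.
RM41 starts after RM40 ends.
Overlapping pairs: RM39 & RM40 — 1 in total.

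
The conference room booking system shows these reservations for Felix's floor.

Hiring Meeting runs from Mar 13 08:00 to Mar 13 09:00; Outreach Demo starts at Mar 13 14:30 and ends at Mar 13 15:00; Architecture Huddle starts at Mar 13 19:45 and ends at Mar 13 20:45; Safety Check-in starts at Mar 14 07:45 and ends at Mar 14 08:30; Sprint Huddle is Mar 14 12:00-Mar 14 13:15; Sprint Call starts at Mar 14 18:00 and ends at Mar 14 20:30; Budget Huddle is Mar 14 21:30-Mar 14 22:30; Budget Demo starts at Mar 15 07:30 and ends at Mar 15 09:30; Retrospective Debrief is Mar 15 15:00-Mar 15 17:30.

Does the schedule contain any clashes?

No

Sorted by start: Hiring Meeting, Outreach Demo, Architecture Huddle, Safety Check-in, Sprint Huddle, Sprint Call, Budget Huddle, Budget Demo, Retrospective Debrief.
Outreach Demo starts after Hiring Meeting ends; Hiring Meeting is clear from here.
Architecture Huddle starts after Outreach Demo ends; Outreach Demo is clear from here.
Safety Check-in starts after Architecture Huddle ends; Architecture Huddle is clear from here.
Sprint Huddle starts after Safety Check-in ends; Safety Check-in is clear from here.
Sprint Call starts after Sprint Huddle ends; Sprint Huddle is clear from here.
Budget Huddle starts after Sprint Call ends; Sprint Call is clear from here.
Budget Demo starts after Budget Huddle ends; Budget Huddle is clear from here.
Retrospective Debrief starts after Budget Demo ends.
Every pair is clear; the schedule has no overlaps.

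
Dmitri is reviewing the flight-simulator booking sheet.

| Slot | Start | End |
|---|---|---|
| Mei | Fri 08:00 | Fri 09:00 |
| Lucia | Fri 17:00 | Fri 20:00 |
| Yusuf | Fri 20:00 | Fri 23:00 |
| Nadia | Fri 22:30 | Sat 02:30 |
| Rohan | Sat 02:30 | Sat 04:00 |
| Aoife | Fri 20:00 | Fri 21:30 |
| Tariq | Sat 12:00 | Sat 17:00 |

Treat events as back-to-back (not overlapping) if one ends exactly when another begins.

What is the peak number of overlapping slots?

2

Sort all start/end points and keep a running count:
Fri 08:00 start Mei → 1
Fri 09:00 end Mei → 0
Fri 17:00 start Lucia → 1
Fri 20:00 end Lucia → 0
Fri 20:00 start Aoife → 1
Fri 20:00 start Yusuf → 2
Fri 21:30 end Aoife → 1
Fri 22:30 start Nadia → 2
Fri 23:00 end Yusuf → 1
Sat 02:30 end Nadia → 0
Sat 02:30 start Rohan → 1
Sat 04:00 end Rohan → 0
Sat 12:00 start Tariq → 1
Sat 17:00 end Tariq → 0
Peak is 2, at Fri 20:00 (Aoife, Yusuf).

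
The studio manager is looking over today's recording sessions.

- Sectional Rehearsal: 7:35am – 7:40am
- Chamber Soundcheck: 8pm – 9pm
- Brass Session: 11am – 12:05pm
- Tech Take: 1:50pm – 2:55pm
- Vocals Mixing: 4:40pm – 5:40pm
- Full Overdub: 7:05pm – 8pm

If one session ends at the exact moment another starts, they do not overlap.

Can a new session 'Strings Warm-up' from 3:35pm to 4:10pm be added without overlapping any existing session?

Yes — the slot is free

Sectional Rehearsal: ends 7:40am at or before Strings Warm-up starts 3:35pm → clear.
Brass Session: ends 12:05pm at or before Strings Warm-up starts 3:35pm → clear.
Tech Take: ends 2:55pm at or before Strings Warm-up starts 3:35pm → clear.
Vocals Mixing: starts 4:40pm at or after Strings Warm-up ends 4:10pm → clear.
Full Overdub: starts 7:05pm at or after Strings Warm-up ends 4:10pm → clear.
Chamber Soundcheck: starts 8pm at or after Strings Warm-up ends 4:10pm → clear.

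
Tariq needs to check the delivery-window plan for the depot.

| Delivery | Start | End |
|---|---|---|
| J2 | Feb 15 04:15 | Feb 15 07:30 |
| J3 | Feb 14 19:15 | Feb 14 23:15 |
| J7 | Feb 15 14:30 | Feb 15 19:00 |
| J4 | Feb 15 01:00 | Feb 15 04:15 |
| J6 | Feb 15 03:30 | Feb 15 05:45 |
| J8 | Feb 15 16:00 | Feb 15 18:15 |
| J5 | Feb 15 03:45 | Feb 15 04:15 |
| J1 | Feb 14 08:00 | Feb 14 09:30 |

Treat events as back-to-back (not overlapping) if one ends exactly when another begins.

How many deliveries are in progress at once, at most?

Sweep the timeline, counting +1 at each start and −1 at each end (ends before starts at a tie):
Feb 14 08:00 start J1 → 1
Feb 14 09:30 end J1 → 0
Feb 14 19:15 start J3 → 1
Feb 14 23:15 end J3 → 0
Feb 15 01:00 start J4 → 1
Feb 15 03:30 start J6 → 2
Feb 15 03:45 start J5 → 3
Feb 15 04:15 end J4 → 2
Feb 15 04:15 end J5 → 1
Feb 15 04:15 start J2 → 2
Feb 15 05:45 end J6 → 1
Feb 15 07:30 end J2 → 0
Feb 15 14:30 start J7 → 1
Feb 15 16:00 start J8 → 2
Feb 15 18:15 end J8 → 1
Feb 15 19:00 end J7 → 0
Peak is 3, at Feb 15 03:45 (J4, J5, J6).

3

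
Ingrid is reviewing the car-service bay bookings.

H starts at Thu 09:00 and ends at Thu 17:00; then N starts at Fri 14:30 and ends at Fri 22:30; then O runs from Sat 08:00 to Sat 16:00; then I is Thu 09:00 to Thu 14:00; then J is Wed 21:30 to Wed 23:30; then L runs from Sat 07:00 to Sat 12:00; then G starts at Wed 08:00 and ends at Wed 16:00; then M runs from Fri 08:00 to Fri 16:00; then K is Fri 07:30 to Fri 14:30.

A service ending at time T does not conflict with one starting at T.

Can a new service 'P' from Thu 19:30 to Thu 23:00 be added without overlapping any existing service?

G: ends Wed 16:00 at or before P starts Thu 19:30 → clear.
J: ends Wed 23:30 at or before P starts Thu 19:30 → clear.
H: ends Thu 17:00 at or before P starts Thu 19:30 → clear.
I: ends Thu 14:00 at or before P starts Thu 19:30 → clear.
K: starts Fri 07:30 at or after P ends Thu 23:00 → clear.
M: starts Fri 08:00 at or after P ends Thu 23:00 → clear.
N: starts Fri 14:30 at or after P ends Thu 23:00 → clear.
L: starts Sat 07:00 at or after P ends Thu 23:00 → clear.
O: starts Sat 08:00 at or after P ends Thu 23:00 → clear.

Yes — the slot is free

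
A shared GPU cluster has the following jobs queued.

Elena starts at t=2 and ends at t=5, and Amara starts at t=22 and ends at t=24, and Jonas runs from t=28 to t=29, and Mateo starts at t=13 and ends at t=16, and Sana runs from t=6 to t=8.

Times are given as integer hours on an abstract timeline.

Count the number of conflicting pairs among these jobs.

Two intervals overlap when each starts before the other ends.
Sorted by start: Elena, Sana, Mateo, Amara, Jonas.
Sana starts after Elena ends, so Elena has no further overlaps.
Mateo starts after Sana ends, so Sana has no further overlaps.
Amara starts after Mateo ends, so Mateo has no further overlaps.
Jonas starts after Amara ends.
No pair overlaps.

0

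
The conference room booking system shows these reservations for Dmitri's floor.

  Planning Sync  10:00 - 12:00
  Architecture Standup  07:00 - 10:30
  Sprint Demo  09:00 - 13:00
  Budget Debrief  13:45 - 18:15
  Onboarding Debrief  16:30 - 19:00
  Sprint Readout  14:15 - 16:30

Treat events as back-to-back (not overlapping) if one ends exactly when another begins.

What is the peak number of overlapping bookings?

3

Walk through starts and ends in time order (an end at T is processed before a start at T):
07:00 start Architecture Standup → 1
09:00 start Sprint Demo → 2
10:00 start Planning Sync → 3
10:30 end Architecture Standup → 2
12:00 end Planning Sync → 1
13:00 end Sprint Demo → 0
13:45 start Budget Debrief → 1
14:15 start Sprint Readout → 2
16:30 end Sprint Readout → 1
16:30 start Onboarding Debrief → 2
18:15 end Budget Debrief → 1
19:00 end Onboarding Debrief → 0
Peak is 3, at 10:00 (Architecture Standup, Planning Sync, Sprint Demo).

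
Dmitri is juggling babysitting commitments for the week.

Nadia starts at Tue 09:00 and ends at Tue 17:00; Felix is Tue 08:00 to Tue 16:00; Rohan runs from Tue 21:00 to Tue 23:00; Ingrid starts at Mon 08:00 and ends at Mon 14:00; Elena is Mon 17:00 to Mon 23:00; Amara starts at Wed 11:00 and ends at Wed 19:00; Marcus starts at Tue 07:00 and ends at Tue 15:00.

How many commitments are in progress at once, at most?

Walk through starts and ends in time order (an end at T is processed before a start at T):
Mon 08:00 start Ingrid → 1
Mon 14:00 end Ingrid → 0
Mon 17:00 start Elena → 1
Mon 23:00 end Elena → 0
Tue 07:00 start Marcus → 1
Tue 08:00 start Felix → 2
Tue 09:00 start Nadia → 3
Tue 15:00 end Marcus → 2
Tue 16:00 end Felix → 1
Tue 17:00 end Nadia → 0
Tue 21:00 start Rohan → 1
Tue 23:00 end Rohan → 0
Wed 11:00 start Amara → 1
Wed 19:00 end Amara → 0
Peak is 3, at Tue 09:00 (Felix, Marcus, Nadia).

3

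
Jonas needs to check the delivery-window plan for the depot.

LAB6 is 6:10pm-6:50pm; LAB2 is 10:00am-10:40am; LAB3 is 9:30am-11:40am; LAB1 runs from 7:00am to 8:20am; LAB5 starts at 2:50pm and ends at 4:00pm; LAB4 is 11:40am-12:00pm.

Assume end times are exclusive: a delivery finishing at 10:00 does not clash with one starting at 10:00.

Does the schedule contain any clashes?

Yes

Two intervals overlap when each starts before the other ends.
Sorted by start: LAB1, LAB3, LAB2, LAB4, LAB5, LAB6.
LAB3 starts after LAB1 ends — done with LAB1.
LAB2 starts before LAB3 ends → LAB3 and LAB2 overlap.
That's a conflict, so the schedule is not conflict-free.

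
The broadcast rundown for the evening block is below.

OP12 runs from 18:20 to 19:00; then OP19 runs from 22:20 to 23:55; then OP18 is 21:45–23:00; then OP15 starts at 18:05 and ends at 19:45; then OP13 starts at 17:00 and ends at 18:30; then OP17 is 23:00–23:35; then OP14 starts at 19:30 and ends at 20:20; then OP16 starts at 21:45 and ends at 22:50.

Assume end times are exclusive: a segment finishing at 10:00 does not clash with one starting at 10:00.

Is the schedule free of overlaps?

Check each pair: they overlap iff neither finishes before the other starts.
Sorted by start: OP13, OP15, OP12, OP14, OP16, OP18, OP19, OP17.
OP15 starts before OP13 ends → OP13 and OP15 overlap.
That's a conflict, so the schedule is not conflict-free.

No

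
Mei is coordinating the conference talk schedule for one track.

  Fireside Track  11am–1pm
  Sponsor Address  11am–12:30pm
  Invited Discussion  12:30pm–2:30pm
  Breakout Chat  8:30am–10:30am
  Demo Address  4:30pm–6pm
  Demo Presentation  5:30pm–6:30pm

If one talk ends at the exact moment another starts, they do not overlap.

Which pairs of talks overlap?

Demo Address & Demo Presentation, Fireside Track & Invited Discussion, Fireside Track & Sponsor Address

Sorted by start: Breakout Chat, Fireside Track, Sponsor Address, Invited Discussion, Demo Address, Demo Presentation.
Fireside Track starts after Breakout Chat ends, so Breakout Chat has no further overlaps.
Sponsor Address starts before Fireside Track ends → Fireside Track and Sponsor Address overlap.
Invited Discussion starts before Fireside Track ends → Fireside Track and Invited Discussion overlap.
Demo Address starts after Fireside Track ends, so Fireside Track has no further overlaps.
Invited Discussion starts exactly when Sponsor Address ends (back-to-back, no overlap), so Sponsor Address has no further overlaps.
Demo Address starts after Invited Discussion ends, so Invited Discussion has no further overlaps.
Demo Presentation starts before Demo Address ends → Demo Address and Demo Presentation overlap.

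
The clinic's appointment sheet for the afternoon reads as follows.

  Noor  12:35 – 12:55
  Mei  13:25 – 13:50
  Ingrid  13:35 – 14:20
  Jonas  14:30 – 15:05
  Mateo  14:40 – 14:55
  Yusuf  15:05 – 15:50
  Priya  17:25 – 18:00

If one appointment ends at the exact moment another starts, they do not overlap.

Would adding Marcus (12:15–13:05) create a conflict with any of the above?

Noor: starts 12:35 before Marcus ends 13:05, and ends 12:55 after Marcus starts 12:15 → overlap.
Mei: starts 13:25 at or after Marcus ends 13:05 → clear.
Ingrid: starts 13:35 at or after Marcus ends 13:05 → clear.
Jonas: starts 14:30 at or after Marcus ends 13:05 → clear.
Mateo: starts 14:40 at or after Marcus ends 13:05 → clear.
Yusuf: starts 15:05 at or after Marcus ends 13:05 → clear.
Priya: starts 17:25 at or after Marcus ends 13:05 → clear.
Marcus overlaps Noor.

Yes — it overlaps Noor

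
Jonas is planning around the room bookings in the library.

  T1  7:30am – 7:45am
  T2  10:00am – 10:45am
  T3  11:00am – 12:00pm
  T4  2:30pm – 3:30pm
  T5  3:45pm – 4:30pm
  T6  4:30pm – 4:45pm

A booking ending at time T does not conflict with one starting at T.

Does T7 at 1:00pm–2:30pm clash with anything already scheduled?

T1: ends 7:45am at or before T7 starts 1:00pm → clear.
T2: ends 10:45am at or before T7 starts 1:00pm → clear.
T3: ends 12:00pm at or before T7 starts 1:00pm → clear.
T4: starts 2:30pm at or after T7 ends 2:30pm → clear.
T5: starts 3:45pm at or after T7 ends 2:30pm → clear.
T6: starts 4:30pm at or after T7 ends 2:30pm → clear.

No — it doesn't clash with anything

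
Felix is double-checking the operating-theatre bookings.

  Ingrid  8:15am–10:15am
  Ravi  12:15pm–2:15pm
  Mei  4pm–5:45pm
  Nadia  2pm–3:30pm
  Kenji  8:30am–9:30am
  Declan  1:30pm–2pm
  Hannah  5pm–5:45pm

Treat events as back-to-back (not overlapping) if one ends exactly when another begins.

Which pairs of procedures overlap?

Declan & Ravi, Hannah & Mei, Ingrid & Kenji, Nadia & Ravi

Check each pair: they overlap iff neither finishes before the other starts.
Sorted by start: Ingrid, Kenji, Ravi, Declan, Nadia, Mei, Hannah.
Kenji starts before Ingrid ends → Ingrid and Kenji overlap.
Ravi starts after Ingrid ends; Ingrid is clear from here.
Ravi starts after Kenji ends; Kenji is clear from here.
Declan starts before Ravi ends → Ravi and Declan overlap.
Nadia starts before Ravi ends → Ravi and Nadia overlap.
Mei starts after Ravi ends; Ravi is clear from here.
Nadia starts exactly when Declan ends (back-to-back, no overlap); Declan is clear from here.
Mei starts after Nadia ends; Nadia is clear from here.
Hannah starts before Mei ends → Mei and Hannah overlap.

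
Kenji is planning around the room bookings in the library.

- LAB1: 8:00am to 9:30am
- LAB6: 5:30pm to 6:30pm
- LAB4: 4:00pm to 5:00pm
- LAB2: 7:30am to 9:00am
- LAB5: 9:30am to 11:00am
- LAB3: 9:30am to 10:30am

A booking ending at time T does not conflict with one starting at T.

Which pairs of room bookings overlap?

Sorted by start: LAB2, LAB1, LAB3, LAB5, LAB4, LAB6.
LAB1 starts before LAB2 ends → LAB2 and LAB1 overlap.
LAB3 starts after LAB2 ends; LAB2 is clear from here.
LAB3 starts exactly when LAB1 ends (back-to-back, no overlap); LAB1 is clear from here.
LAB5 starts before LAB3 ends → LAB3 and LAB5 overlap.
LAB4 starts after LAB3 ends; LAB3 is clear from here.
LAB4 starts after LAB5 ends; LAB5 is clear from here.
LAB6 starts after LAB4 ends.

LAB1 & LAB2, LAB3 & LAB5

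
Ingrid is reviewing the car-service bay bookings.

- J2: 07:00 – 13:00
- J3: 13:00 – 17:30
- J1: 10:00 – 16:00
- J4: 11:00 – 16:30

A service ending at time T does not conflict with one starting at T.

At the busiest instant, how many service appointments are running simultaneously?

3

Sort all start/end points and keep a running count:
07:00 start J2 → 1
10:00 start J1 → 2
11:00 start J4 → 3
13:00 end J2 → 2
13:00 start J3 → 3
16:00 end J1 → 2
16:30 end J4 → 1
17:30 end J3 → 0
Peak is 3, at 11:00 (J1, J2, J4).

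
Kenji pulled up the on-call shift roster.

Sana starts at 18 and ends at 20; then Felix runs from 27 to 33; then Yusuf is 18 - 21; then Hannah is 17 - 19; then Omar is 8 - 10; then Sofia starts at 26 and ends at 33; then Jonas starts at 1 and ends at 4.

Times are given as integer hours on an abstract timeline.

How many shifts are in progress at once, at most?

3

Sweep the timeline, counting +1 at each start and −1 at each end (ends before starts at a tie):
1 start Jonas → 1
4 end Jonas → 0
8 start Omar → 1
10 end Omar → 0
17 start Hannah → 1
18 start Sana → 2
18 start Yusuf → 3
19 end Hannah → 2
20 end Sana → 1
21 end Yusuf → 0
26 start Sofia → 1
27 start Felix → 2
33 end Felix → 1
33 end Sofia → 0
Peak is 3, at 18 (Hannah, Sana, Yusuf).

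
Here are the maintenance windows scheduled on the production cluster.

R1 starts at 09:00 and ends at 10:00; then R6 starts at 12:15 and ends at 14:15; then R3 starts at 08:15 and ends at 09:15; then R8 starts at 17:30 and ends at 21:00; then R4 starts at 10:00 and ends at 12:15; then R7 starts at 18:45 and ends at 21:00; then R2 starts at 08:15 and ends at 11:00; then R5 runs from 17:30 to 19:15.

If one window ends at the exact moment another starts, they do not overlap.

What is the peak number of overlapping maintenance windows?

3

Walk through starts and ends in time order (an end at T is processed before a start at T):
08:15 start R2 → 1
08:15 start R3 → 2
09:00 start R1 → 3
09:15 end R3 → 2
10:00 end R1 → 1
10:00 start R4 → 2
11:00 end R2 → 1
12:15 end R4 → 0
12:15 start R6 → 1
14:15 end R6 → 0
17:30 start R5 → 1
17:30 start R8 → 2
18:45 start R7 → 3
19:15 end R5 → 2
21:00 end R7 → 1
21:00 end R8 → 0
Peak is 3, at 09:00 (R1, R2, R3).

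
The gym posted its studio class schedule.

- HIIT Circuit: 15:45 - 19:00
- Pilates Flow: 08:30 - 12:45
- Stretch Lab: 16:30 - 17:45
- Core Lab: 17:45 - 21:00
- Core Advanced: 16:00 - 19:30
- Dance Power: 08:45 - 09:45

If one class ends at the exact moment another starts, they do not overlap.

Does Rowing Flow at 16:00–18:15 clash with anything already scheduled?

Pilates Flow: ends 12:45 at or before Rowing Flow starts 16:00 → clear.
Dance Power: ends 09:45 at or before Rowing Flow starts 16:00 → clear.
HIIT Circuit: starts 15:45 before Rowing Flow ends 18:15, and ends 19:00 after Rowing Flow starts 16:00 → overlap.
Core Advanced: starts 16:00 before Rowing Flow ends 18:15, and ends 19:30 after Rowing Flow starts 16:00 → overlap.
Stretch Lab: starts 16:30 before Rowing Flow ends 18:15, and ends 17:45 after Rowing Flow starts 16:00 → overlap.
Core Lab: starts 17:45 before Rowing Flow ends 18:15, and ends 21:00 after Rowing Flow starts 16:00 → overlap.
Rowing Flow overlaps HIIT Circuit, Core Lab, Core Advanced, Stretch Lab.

Yes — it overlaps Core Advanced, Core Lab, HIIT Circuit, Stretch Lab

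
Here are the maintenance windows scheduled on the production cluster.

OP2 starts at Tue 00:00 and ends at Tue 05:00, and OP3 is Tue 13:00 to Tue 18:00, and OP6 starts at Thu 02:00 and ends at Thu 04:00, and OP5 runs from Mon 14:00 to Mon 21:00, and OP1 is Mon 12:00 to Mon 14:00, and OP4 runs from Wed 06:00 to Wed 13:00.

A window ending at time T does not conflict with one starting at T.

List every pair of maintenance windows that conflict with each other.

Sorted by start: OP1, OP5, OP2, OP3, OP4, OP6.
OP5 starts exactly when OP1 ends (back-to-back, no overlap); OP1 is clear from here.
OP2 starts after OP5 ends; OP5 is clear from here.
OP3 starts after OP2 ends; OP2 is clear from here.
OP4 starts after OP3 ends; OP3 is clear from here.
OP6 starts after OP4 ends.

no overlapping pairs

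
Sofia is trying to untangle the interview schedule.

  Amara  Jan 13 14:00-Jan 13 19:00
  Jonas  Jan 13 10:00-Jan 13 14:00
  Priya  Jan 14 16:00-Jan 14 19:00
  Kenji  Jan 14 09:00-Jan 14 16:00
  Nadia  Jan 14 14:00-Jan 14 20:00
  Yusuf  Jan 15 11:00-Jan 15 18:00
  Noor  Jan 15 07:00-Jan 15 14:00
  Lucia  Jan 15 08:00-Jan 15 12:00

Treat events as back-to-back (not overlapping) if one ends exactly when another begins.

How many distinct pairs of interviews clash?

Sorted by start: Jonas, Amara, Kenji, Nadia, Priya, Noor, Lucia, Yusuf.
Amara starts exactly when Jonas ends (back-to-back, no overlap), so Jonas has no further overlaps.
Kenji starts after Amara ends, so Amara has no further overlaps.
Nadia starts before Kenji ends → Kenji and Nadia overlap.
Priya starts exactly when Kenji ends (back-to-back, no overlap), so Kenji has no further overlaps.
Priya starts before Nadia ends → Nadia and Priya overlap.
Noor starts after Nadia ends, so Nadia has no further overlaps.
Noor starts after Priya ends, so Priya has no further overlaps.
Lucia starts before Noor ends → Noor and Lucia overlap.
Yusuf starts before Noor ends → Noor and Yusuf overlap.
Yusuf starts before Lucia ends → Lucia and Yusuf overlap.
Overlapping pairs: Kenji & Nadia, Lucia & Noor, Lucia & Yusuf, Nadia & Priya, Noor & Yusuf — 5 in total.

5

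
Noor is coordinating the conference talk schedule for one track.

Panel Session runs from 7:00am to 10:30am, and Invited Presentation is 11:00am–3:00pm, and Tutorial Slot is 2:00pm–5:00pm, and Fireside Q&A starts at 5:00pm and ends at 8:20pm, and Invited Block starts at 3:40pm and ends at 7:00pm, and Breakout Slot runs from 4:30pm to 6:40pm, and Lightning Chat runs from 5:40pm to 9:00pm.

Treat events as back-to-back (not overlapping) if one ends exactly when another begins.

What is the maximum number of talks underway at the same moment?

4

Walk through starts and ends in time order (an end at T is processed before a start at T):
7:00am start Panel Session → 1
10:30am end Panel Session → 0
11:00am start Invited Presentation → 1
2:00pm start Tutorial Slot → 2
3:00pm end Invited Presentation → 1
3:40pm start Invited Block → 2
4:30pm start Breakout Slot → 3
5:00pm end Tutorial Slot → 2
5:00pm start Fireside Q&A → 3
5:40pm start Lightning Chat → 4
6:40pm end Breakout Slot → 3
7:00pm end Invited Block → 2
8:20pm end Fireside Q&A → 1
9:00pm end Lightning Chat → 0
Peak is 4, at 5:40pm (Breakout Slot, Fireside Q&A, Invited Block, Lightning Chat).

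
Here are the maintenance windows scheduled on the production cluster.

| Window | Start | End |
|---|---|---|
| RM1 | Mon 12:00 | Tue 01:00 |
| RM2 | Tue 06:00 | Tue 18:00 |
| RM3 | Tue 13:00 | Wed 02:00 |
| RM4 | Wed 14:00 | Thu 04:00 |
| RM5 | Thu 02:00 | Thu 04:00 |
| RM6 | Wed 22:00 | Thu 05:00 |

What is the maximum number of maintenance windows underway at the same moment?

Sort all start/end points and keep a running count:
Mon 12:00 start RM1 → 1
Tue 01:00 end RM1 → 0
Tue 06:00 start RM2 → 1
Tue 13:00 start RM3 → 2
Tue 18:00 end RM2 → 1
Wed 02:00 end RM3 → 0
Wed 14:00 start RM4 → 1
Wed 22:00 start RM6 → 2
Thu 02:00 start RM5 → 3
Thu 04:00 end RM4 → 2
Thu 04:00 end RM5 → 1
Thu 05:00 end RM6 → 0
Peak is 3, at Thu 02:00 (RM4, RM5, RM6).

3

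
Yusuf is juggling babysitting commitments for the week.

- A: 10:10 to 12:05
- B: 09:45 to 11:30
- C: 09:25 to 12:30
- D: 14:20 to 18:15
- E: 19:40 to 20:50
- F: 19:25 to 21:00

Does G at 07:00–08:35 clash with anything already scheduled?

No — it doesn't clash with anything

C: starts 09:25 at or after G ends 08:35 → clear.
B: starts 09:45 at or after G ends 08:35 → clear.
A: starts 10:10 at or after G ends 08:35 → clear.
D: starts 14:20 at or after G ends 08:35 → clear.
F: starts 19:25 at or after G ends 08:35 → clear.
E: starts 19:40 at or after G ends 08:35 → clear.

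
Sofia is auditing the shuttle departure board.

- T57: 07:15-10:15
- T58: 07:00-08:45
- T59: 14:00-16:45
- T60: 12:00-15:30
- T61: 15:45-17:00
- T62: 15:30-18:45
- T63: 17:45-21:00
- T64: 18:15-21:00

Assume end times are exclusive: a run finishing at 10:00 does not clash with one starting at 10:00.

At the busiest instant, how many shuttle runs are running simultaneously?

Sweep the timeline, counting +1 at each start and −1 at each end (ends before starts at a tie):
07:00 start T58 → 1
07:15 start T57 → 2
08:45 end T58 → 1
10:15 end T57 → 0
12:00 start T60 → 1
14:00 start T59 → 2
15:30 end T60 → 1
15:30 start T62 → 2
15:45 start T61 → 3
16:45 end T59 → 2
17:00 end T61 → 1
17:45 start T63 → 2
18:15 start T64 → 3
18:45 end T62 → 2
21:00 end T63 → 1
21:00 end T64 → 0
Peak is 3, at 15:45 (T59, T61, T62).

3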